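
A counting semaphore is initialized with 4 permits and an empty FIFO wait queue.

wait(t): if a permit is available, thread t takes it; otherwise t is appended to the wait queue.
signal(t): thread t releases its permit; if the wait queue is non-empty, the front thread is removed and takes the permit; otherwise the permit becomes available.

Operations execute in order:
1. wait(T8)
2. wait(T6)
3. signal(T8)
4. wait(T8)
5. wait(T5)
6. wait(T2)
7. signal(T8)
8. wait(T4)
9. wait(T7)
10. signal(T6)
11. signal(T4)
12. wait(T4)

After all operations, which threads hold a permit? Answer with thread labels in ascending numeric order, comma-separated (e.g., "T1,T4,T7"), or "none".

Answer: T2,T4,T5,T7

Derivation:
Step 1: wait(T8) -> count=3 queue=[] holders={T8}
Step 2: wait(T6) -> count=2 queue=[] holders={T6,T8}
Step 3: signal(T8) -> count=3 queue=[] holders={T6}
Step 4: wait(T8) -> count=2 queue=[] holders={T6,T8}
Step 5: wait(T5) -> count=1 queue=[] holders={T5,T6,T8}
Step 6: wait(T2) -> count=0 queue=[] holders={T2,T5,T6,T8}
Step 7: signal(T8) -> count=1 queue=[] holders={T2,T5,T6}
Step 8: wait(T4) -> count=0 queue=[] holders={T2,T4,T5,T6}
Step 9: wait(T7) -> count=0 queue=[T7] holders={T2,T4,T5,T6}
Step 10: signal(T6) -> count=0 queue=[] holders={T2,T4,T5,T7}
Step 11: signal(T4) -> count=1 queue=[] holders={T2,T5,T7}
Step 12: wait(T4) -> count=0 queue=[] holders={T2,T4,T5,T7}
Final holders: T2,T4,T5,T7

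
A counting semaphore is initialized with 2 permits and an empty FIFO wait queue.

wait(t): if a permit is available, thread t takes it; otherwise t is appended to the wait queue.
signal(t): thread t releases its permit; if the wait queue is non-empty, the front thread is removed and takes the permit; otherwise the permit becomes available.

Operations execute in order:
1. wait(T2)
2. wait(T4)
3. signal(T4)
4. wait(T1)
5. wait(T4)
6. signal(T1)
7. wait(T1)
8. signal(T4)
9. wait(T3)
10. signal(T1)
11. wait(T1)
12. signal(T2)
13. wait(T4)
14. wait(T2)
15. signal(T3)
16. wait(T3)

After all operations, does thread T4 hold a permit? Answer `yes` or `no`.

Answer: yes

Derivation:
Step 1: wait(T2) -> count=1 queue=[] holders={T2}
Step 2: wait(T4) -> count=0 queue=[] holders={T2,T4}
Step 3: signal(T4) -> count=1 queue=[] holders={T2}
Step 4: wait(T1) -> count=0 queue=[] holders={T1,T2}
Step 5: wait(T4) -> count=0 queue=[T4] holders={T1,T2}
Step 6: signal(T1) -> count=0 queue=[] holders={T2,T4}
Step 7: wait(T1) -> count=0 queue=[T1] holders={T2,T4}
Step 8: signal(T4) -> count=0 queue=[] holders={T1,T2}
Step 9: wait(T3) -> count=0 queue=[T3] holders={T1,T2}
Step 10: signal(T1) -> count=0 queue=[] holders={T2,T3}
Step 11: wait(T1) -> count=0 queue=[T1] holders={T2,T3}
Step 12: signal(T2) -> count=0 queue=[] holders={T1,T3}
Step 13: wait(T4) -> count=0 queue=[T4] holders={T1,T3}
Step 14: wait(T2) -> count=0 queue=[T4,T2] holders={T1,T3}
Step 15: signal(T3) -> count=0 queue=[T2] holders={T1,T4}
Step 16: wait(T3) -> count=0 queue=[T2,T3] holders={T1,T4}
Final holders: {T1,T4} -> T4 in holders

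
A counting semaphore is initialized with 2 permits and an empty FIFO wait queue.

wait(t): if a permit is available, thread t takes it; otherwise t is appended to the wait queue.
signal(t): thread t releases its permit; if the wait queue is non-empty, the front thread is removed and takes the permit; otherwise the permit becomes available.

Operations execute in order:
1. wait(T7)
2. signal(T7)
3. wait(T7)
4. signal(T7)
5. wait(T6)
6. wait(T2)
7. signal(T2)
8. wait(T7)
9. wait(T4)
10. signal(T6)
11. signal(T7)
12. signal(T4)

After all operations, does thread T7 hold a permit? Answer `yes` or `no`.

Step 1: wait(T7) -> count=1 queue=[] holders={T7}
Step 2: signal(T7) -> count=2 queue=[] holders={none}
Step 3: wait(T7) -> count=1 queue=[] holders={T7}
Step 4: signal(T7) -> count=2 queue=[] holders={none}
Step 5: wait(T6) -> count=1 queue=[] holders={T6}
Step 6: wait(T2) -> count=0 queue=[] holders={T2,T6}
Step 7: signal(T2) -> count=1 queue=[] holders={T6}
Step 8: wait(T7) -> count=0 queue=[] holders={T6,T7}
Step 9: wait(T4) -> count=0 queue=[T4] holders={T6,T7}
Step 10: signal(T6) -> count=0 queue=[] holders={T4,T7}
Step 11: signal(T7) -> count=1 queue=[] holders={T4}
Step 12: signal(T4) -> count=2 queue=[] holders={none}
Final holders: {none} -> T7 not in holders

Answer: no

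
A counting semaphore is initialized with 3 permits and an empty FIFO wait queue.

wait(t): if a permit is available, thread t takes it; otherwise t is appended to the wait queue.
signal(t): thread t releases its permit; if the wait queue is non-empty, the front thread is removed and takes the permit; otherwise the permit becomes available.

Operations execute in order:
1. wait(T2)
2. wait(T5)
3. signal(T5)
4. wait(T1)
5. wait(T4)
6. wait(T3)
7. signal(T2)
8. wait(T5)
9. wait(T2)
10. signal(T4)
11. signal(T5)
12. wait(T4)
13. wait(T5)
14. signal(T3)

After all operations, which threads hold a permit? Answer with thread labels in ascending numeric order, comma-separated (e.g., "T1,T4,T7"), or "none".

Step 1: wait(T2) -> count=2 queue=[] holders={T2}
Step 2: wait(T5) -> count=1 queue=[] holders={T2,T5}
Step 3: signal(T5) -> count=2 queue=[] holders={T2}
Step 4: wait(T1) -> count=1 queue=[] holders={T1,T2}
Step 5: wait(T4) -> count=0 queue=[] holders={T1,T2,T4}
Step 6: wait(T3) -> count=0 queue=[T3] holders={T1,T2,T4}
Step 7: signal(T2) -> count=0 queue=[] holders={T1,T3,T4}
Step 8: wait(T5) -> count=0 queue=[T5] holders={T1,T3,T4}
Step 9: wait(T2) -> count=0 queue=[T5,T2] holders={T1,T3,T4}
Step 10: signal(T4) -> count=0 queue=[T2] holders={T1,T3,T5}
Step 11: signal(T5) -> count=0 queue=[] holders={T1,T2,T3}
Step 12: wait(T4) -> count=0 queue=[T4] holders={T1,T2,T3}
Step 13: wait(T5) -> count=0 queue=[T4,T5] holders={T1,T2,T3}
Step 14: signal(T3) -> count=0 queue=[T5] holders={T1,T2,T4}
Final holders: T1,T2,T4

Answer: T1,T2,T4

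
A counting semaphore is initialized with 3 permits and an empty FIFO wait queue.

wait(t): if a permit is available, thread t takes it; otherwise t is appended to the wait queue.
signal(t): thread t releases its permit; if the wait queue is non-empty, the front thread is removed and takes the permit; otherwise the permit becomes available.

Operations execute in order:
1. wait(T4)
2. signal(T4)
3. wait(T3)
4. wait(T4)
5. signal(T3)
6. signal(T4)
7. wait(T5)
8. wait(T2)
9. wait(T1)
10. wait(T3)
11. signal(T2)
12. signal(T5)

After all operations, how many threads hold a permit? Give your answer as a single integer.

Step 1: wait(T4) -> count=2 queue=[] holders={T4}
Step 2: signal(T4) -> count=3 queue=[] holders={none}
Step 3: wait(T3) -> count=2 queue=[] holders={T3}
Step 4: wait(T4) -> count=1 queue=[] holders={T3,T4}
Step 5: signal(T3) -> count=2 queue=[] holders={T4}
Step 6: signal(T4) -> count=3 queue=[] holders={none}
Step 7: wait(T5) -> count=2 queue=[] holders={T5}
Step 8: wait(T2) -> count=1 queue=[] holders={T2,T5}
Step 9: wait(T1) -> count=0 queue=[] holders={T1,T2,T5}
Step 10: wait(T3) -> count=0 queue=[T3] holders={T1,T2,T5}
Step 11: signal(T2) -> count=0 queue=[] holders={T1,T3,T5}
Step 12: signal(T5) -> count=1 queue=[] holders={T1,T3}
Final holders: {T1,T3} -> 2 thread(s)

Answer: 2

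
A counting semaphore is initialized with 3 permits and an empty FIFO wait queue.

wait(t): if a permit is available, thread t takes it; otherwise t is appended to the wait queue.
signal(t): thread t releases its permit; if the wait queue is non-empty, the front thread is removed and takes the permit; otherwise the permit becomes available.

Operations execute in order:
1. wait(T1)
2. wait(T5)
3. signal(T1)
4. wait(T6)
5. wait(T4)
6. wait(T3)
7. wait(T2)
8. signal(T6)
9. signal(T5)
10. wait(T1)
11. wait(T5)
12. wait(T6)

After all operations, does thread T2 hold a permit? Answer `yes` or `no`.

Step 1: wait(T1) -> count=2 queue=[] holders={T1}
Step 2: wait(T5) -> count=1 queue=[] holders={T1,T5}
Step 3: signal(T1) -> count=2 queue=[] holders={T5}
Step 4: wait(T6) -> count=1 queue=[] holders={T5,T6}
Step 5: wait(T4) -> count=0 queue=[] holders={T4,T5,T6}
Step 6: wait(T3) -> count=0 queue=[T3] holders={T4,T5,T6}
Step 7: wait(T2) -> count=0 queue=[T3,T2] holders={T4,T5,T6}
Step 8: signal(T6) -> count=0 queue=[T2] holders={T3,T4,T5}
Step 9: signal(T5) -> count=0 queue=[] holders={T2,T3,T4}
Step 10: wait(T1) -> count=0 queue=[T1] holders={T2,T3,T4}
Step 11: wait(T5) -> count=0 queue=[T1,T5] holders={T2,T3,T4}
Step 12: wait(T6) -> count=0 queue=[T1,T5,T6] holders={T2,T3,T4}
Final holders: {T2,T3,T4} -> T2 in holders

Answer: yes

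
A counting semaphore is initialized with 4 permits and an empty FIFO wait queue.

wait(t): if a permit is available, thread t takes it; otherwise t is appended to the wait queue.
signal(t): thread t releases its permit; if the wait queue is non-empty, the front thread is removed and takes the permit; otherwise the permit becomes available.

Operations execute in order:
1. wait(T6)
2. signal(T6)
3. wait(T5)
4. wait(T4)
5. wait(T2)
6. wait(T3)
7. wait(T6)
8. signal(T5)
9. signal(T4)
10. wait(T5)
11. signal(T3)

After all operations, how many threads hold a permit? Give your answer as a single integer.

Answer: 3

Derivation:
Step 1: wait(T6) -> count=3 queue=[] holders={T6}
Step 2: signal(T6) -> count=4 queue=[] holders={none}
Step 3: wait(T5) -> count=3 queue=[] holders={T5}
Step 4: wait(T4) -> count=2 queue=[] holders={T4,T5}
Step 5: wait(T2) -> count=1 queue=[] holders={T2,T4,T5}
Step 6: wait(T3) -> count=0 queue=[] holders={T2,T3,T4,T5}
Step 7: wait(T6) -> count=0 queue=[T6] holders={T2,T3,T4,T5}
Step 8: signal(T5) -> count=0 queue=[] holders={T2,T3,T4,T6}
Step 9: signal(T4) -> count=1 queue=[] holders={T2,T3,T6}
Step 10: wait(T5) -> count=0 queue=[] holders={T2,T3,T5,T6}
Step 11: signal(T3) -> count=1 queue=[] holders={T2,T5,T6}
Final holders: {T2,T5,T6} -> 3 thread(s)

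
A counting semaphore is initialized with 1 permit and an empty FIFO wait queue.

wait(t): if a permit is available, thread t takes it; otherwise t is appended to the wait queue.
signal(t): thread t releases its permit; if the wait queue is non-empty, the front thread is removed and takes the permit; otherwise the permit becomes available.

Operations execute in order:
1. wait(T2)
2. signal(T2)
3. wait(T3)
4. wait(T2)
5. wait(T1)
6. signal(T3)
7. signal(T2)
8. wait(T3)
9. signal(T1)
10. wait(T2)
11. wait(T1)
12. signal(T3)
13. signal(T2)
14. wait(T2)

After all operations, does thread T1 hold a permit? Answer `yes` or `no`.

Answer: yes

Derivation:
Step 1: wait(T2) -> count=0 queue=[] holders={T2}
Step 2: signal(T2) -> count=1 queue=[] holders={none}
Step 3: wait(T3) -> count=0 queue=[] holders={T3}
Step 4: wait(T2) -> count=0 queue=[T2] holders={T3}
Step 5: wait(T1) -> count=0 queue=[T2,T1] holders={T3}
Step 6: signal(T3) -> count=0 queue=[T1] holders={T2}
Step 7: signal(T2) -> count=0 queue=[] holders={T1}
Step 8: wait(T3) -> count=0 queue=[T3] holders={T1}
Step 9: signal(T1) -> count=0 queue=[] holders={T3}
Step 10: wait(T2) -> count=0 queue=[T2] holders={T3}
Step 11: wait(T1) -> count=0 queue=[T2,T1] holders={T3}
Step 12: signal(T3) -> count=0 queue=[T1] holders={T2}
Step 13: signal(T2) -> count=0 queue=[] holders={T1}
Step 14: wait(T2) -> count=0 queue=[T2] holders={T1}
Final holders: {T1} -> T1 in holders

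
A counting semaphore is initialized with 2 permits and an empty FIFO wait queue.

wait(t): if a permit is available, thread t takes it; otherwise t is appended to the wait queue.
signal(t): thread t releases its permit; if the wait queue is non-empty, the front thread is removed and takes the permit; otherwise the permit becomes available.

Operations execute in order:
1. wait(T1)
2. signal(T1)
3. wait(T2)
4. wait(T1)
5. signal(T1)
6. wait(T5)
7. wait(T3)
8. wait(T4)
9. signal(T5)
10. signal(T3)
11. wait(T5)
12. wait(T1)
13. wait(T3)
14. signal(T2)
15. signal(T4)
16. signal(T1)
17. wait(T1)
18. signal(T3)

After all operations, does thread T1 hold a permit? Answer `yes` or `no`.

Step 1: wait(T1) -> count=1 queue=[] holders={T1}
Step 2: signal(T1) -> count=2 queue=[] holders={none}
Step 3: wait(T2) -> count=1 queue=[] holders={T2}
Step 4: wait(T1) -> count=0 queue=[] holders={T1,T2}
Step 5: signal(T1) -> count=1 queue=[] holders={T2}
Step 6: wait(T5) -> count=0 queue=[] holders={T2,T5}
Step 7: wait(T3) -> count=0 queue=[T3] holders={T2,T5}
Step 8: wait(T4) -> count=0 queue=[T3,T4] holders={T2,T5}
Step 9: signal(T5) -> count=0 queue=[T4] holders={T2,T3}
Step 10: signal(T3) -> count=0 queue=[] holders={T2,T4}
Step 11: wait(T5) -> count=0 queue=[T5] holders={T2,T4}
Step 12: wait(T1) -> count=0 queue=[T5,T1] holders={T2,T4}
Step 13: wait(T3) -> count=0 queue=[T5,T1,T3] holders={T2,T4}
Step 14: signal(T2) -> count=0 queue=[T1,T3] holders={T4,T5}
Step 15: signal(T4) -> count=0 queue=[T3] holders={T1,T5}
Step 16: signal(T1) -> count=0 queue=[] holders={T3,T5}
Step 17: wait(T1) -> count=0 queue=[T1] holders={T3,T5}
Step 18: signal(T3) -> count=0 queue=[] holders={T1,T5}
Final holders: {T1,T5} -> T1 in holders

Answer: yes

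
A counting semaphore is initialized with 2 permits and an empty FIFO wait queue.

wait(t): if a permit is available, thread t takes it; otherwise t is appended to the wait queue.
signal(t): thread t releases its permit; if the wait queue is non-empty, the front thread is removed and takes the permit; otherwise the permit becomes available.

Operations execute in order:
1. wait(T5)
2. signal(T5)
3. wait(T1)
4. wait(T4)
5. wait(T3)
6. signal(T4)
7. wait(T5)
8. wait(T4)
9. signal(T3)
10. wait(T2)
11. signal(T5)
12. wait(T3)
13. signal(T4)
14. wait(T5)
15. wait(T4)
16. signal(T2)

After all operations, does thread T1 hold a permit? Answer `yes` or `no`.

Step 1: wait(T5) -> count=1 queue=[] holders={T5}
Step 2: signal(T5) -> count=2 queue=[] holders={none}
Step 3: wait(T1) -> count=1 queue=[] holders={T1}
Step 4: wait(T4) -> count=0 queue=[] holders={T1,T4}
Step 5: wait(T3) -> count=0 queue=[T3] holders={T1,T4}
Step 6: signal(T4) -> count=0 queue=[] holders={T1,T3}
Step 7: wait(T5) -> count=0 queue=[T5] holders={T1,T3}
Step 8: wait(T4) -> count=0 queue=[T5,T4] holders={T1,T3}
Step 9: signal(T3) -> count=0 queue=[T4] holders={T1,T5}
Step 10: wait(T2) -> count=0 queue=[T4,T2] holders={T1,T5}
Step 11: signal(T5) -> count=0 queue=[T2] holders={T1,T4}
Step 12: wait(T3) -> count=0 queue=[T2,T3] holders={T1,T4}
Step 13: signal(T4) -> count=0 queue=[T3] holders={T1,T2}
Step 14: wait(T5) -> count=0 queue=[T3,T5] holders={T1,T2}
Step 15: wait(T4) -> count=0 queue=[T3,T5,T4] holders={T1,T2}
Step 16: signal(T2) -> count=0 queue=[T5,T4] holders={T1,T3}
Final holders: {T1,T3} -> T1 in holders

Answer: yes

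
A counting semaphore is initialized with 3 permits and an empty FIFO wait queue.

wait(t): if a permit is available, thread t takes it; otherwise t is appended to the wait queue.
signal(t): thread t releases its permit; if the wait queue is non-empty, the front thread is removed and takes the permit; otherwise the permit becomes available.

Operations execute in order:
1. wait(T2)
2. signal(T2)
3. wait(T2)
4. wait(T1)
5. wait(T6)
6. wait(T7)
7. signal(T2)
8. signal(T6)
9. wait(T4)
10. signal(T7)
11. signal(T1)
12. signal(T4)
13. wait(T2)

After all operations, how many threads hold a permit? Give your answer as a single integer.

Answer: 1

Derivation:
Step 1: wait(T2) -> count=2 queue=[] holders={T2}
Step 2: signal(T2) -> count=3 queue=[] holders={none}
Step 3: wait(T2) -> count=2 queue=[] holders={T2}
Step 4: wait(T1) -> count=1 queue=[] holders={T1,T2}
Step 5: wait(T6) -> count=0 queue=[] holders={T1,T2,T6}
Step 6: wait(T7) -> count=0 queue=[T7] holders={T1,T2,T6}
Step 7: signal(T2) -> count=0 queue=[] holders={T1,T6,T7}
Step 8: signal(T6) -> count=1 queue=[] holders={T1,T7}
Step 9: wait(T4) -> count=0 queue=[] holders={T1,T4,T7}
Step 10: signal(T7) -> count=1 queue=[] holders={T1,T4}
Step 11: signal(T1) -> count=2 queue=[] holders={T4}
Step 12: signal(T4) -> count=3 queue=[] holders={none}
Step 13: wait(T2) -> count=2 queue=[] holders={T2}
Final holders: {T2} -> 1 thread(s)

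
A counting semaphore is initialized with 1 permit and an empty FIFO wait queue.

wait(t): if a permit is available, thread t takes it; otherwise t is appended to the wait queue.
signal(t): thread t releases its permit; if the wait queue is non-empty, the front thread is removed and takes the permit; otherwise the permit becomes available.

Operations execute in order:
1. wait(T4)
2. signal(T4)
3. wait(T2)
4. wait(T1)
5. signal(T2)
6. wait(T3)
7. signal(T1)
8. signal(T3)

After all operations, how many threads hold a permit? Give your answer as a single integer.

Answer: 0

Derivation:
Step 1: wait(T4) -> count=0 queue=[] holders={T4}
Step 2: signal(T4) -> count=1 queue=[] holders={none}
Step 3: wait(T2) -> count=0 queue=[] holders={T2}
Step 4: wait(T1) -> count=0 queue=[T1] holders={T2}
Step 5: signal(T2) -> count=0 queue=[] holders={T1}
Step 6: wait(T3) -> count=0 queue=[T3] holders={T1}
Step 7: signal(T1) -> count=0 queue=[] holders={T3}
Step 8: signal(T3) -> count=1 queue=[] holders={none}
Final holders: {none} -> 0 thread(s)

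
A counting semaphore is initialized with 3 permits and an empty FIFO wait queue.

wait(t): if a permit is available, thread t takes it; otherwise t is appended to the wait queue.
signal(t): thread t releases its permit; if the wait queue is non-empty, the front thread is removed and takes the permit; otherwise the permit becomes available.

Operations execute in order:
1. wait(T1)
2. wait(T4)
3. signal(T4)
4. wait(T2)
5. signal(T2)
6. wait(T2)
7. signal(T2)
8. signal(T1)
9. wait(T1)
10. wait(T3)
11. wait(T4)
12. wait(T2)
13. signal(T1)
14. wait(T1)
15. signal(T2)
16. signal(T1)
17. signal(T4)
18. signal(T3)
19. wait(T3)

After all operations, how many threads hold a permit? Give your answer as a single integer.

Step 1: wait(T1) -> count=2 queue=[] holders={T1}
Step 2: wait(T4) -> count=1 queue=[] holders={T1,T4}
Step 3: signal(T4) -> count=2 queue=[] holders={T1}
Step 4: wait(T2) -> count=1 queue=[] holders={T1,T2}
Step 5: signal(T2) -> count=2 queue=[] holders={T1}
Step 6: wait(T2) -> count=1 queue=[] holders={T1,T2}
Step 7: signal(T2) -> count=2 queue=[] holders={T1}
Step 8: signal(T1) -> count=3 queue=[] holders={none}
Step 9: wait(T1) -> count=2 queue=[] holders={T1}
Step 10: wait(T3) -> count=1 queue=[] holders={T1,T3}
Step 11: wait(T4) -> count=0 queue=[] holders={T1,T3,T4}
Step 12: wait(T2) -> count=0 queue=[T2] holders={T1,T3,T4}
Step 13: signal(T1) -> count=0 queue=[] holders={T2,T3,T4}
Step 14: wait(T1) -> count=0 queue=[T1] holders={T2,T3,T4}
Step 15: signal(T2) -> count=0 queue=[] holders={T1,T3,T4}
Step 16: signal(T1) -> count=1 queue=[] holders={T3,T4}
Step 17: signal(T4) -> count=2 queue=[] holders={T3}
Step 18: signal(T3) -> count=3 queue=[] holders={none}
Step 19: wait(T3) -> count=2 queue=[] holders={T3}
Final holders: {T3} -> 1 thread(s)

Answer: 1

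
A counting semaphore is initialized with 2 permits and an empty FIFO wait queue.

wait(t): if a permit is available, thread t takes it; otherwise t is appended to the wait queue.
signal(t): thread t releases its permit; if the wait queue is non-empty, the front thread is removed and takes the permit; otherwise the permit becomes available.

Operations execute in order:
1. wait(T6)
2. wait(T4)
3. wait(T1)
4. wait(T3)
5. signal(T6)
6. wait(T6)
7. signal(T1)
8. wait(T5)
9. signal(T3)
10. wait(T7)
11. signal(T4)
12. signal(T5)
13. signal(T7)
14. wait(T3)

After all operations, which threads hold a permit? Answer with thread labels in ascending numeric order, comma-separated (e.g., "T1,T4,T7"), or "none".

Step 1: wait(T6) -> count=1 queue=[] holders={T6}
Step 2: wait(T4) -> count=0 queue=[] holders={T4,T6}
Step 3: wait(T1) -> count=0 queue=[T1] holders={T4,T6}
Step 4: wait(T3) -> count=0 queue=[T1,T3] holders={T4,T6}
Step 5: signal(T6) -> count=0 queue=[T3] holders={T1,T4}
Step 6: wait(T6) -> count=0 queue=[T3,T6] holders={T1,T4}
Step 7: signal(T1) -> count=0 queue=[T6] holders={T3,T4}
Step 8: wait(T5) -> count=0 queue=[T6,T5] holders={T3,T4}
Step 9: signal(T3) -> count=0 queue=[T5] holders={T4,T6}
Step 10: wait(T7) -> count=0 queue=[T5,T7] holders={T4,T6}
Step 11: signal(T4) -> count=0 queue=[T7] holders={T5,T6}
Step 12: signal(T5) -> count=0 queue=[] holders={T6,T7}
Step 13: signal(T7) -> count=1 queue=[] holders={T6}
Step 14: wait(T3) -> count=0 queue=[] holders={T3,T6}
Final holders: T3,T6

Answer: T3,T6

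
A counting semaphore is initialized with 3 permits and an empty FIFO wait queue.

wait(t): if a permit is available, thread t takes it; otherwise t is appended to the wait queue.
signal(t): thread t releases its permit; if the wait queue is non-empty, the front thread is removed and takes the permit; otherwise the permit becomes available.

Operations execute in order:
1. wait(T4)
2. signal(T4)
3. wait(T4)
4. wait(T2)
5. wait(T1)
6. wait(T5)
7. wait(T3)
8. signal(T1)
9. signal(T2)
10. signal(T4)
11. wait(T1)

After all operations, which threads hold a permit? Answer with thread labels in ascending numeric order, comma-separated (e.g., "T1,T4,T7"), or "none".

Step 1: wait(T4) -> count=2 queue=[] holders={T4}
Step 2: signal(T4) -> count=3 queue=[] holders={none}
Step 3: wait(T4) -> count=2 queue=[] holders={T4}
Step 4: wait(T2) -> count=1 queue=[] holders={T2,T4}
Step 5: wait(T1) -> count=0 queue=[] holders={T1,T2,T4}
Step 6: wait(T5) -> count=0 queue=[T5] holders={T1,T2,T4}
Step 7: wait(T3) -> count=0 queue=[T5,T3] holders={T1,T2,T4}
Step 8: signal(T1) -> count=0 queue=[T3] holders={T2,T4,T5}
Step 9: signal(T2) -> count=0 queue=[] holders={T3,T4,T5}
Step 10: signal(T4) -> count=1 queue=[] holders={T3,T5}
Step 11: wait(T1) -> count=0 queue=[] holders={T1,T3,T5}
Final holders: T1,T3,T5

Answer: T1,T3,T5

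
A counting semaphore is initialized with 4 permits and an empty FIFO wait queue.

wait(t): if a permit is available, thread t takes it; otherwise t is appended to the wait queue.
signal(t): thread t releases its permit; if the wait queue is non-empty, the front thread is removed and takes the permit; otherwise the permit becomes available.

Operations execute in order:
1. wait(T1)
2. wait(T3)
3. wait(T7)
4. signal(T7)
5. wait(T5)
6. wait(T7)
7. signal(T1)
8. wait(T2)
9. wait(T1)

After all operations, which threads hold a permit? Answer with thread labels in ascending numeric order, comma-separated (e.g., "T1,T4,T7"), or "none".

Answer: T2,T3,T5,T7

Derivation:
Step 1: wait(T1) -> count=3 queue=[] holders={T1}
Step 2: wait(T3) -> count=2 queue=[] holders={T1,T3}
Step 3: wait(T7) -> count=1 queue=[] holders={T1,T3,T7}
Step 4: signal(T7) -> count=2 queue=[] holders={T1,T3}
Step 5: wait(T5) -> count=1 queue=[] holders={T1,T3,T5}
Step 6: wait(T7) -> count=0 queue=[] holders={T1,T3,T5,T7}
Step 7: signal(T1) -> count=1 queue=[] holders={T3,T5,T7}
Step 8: wait(T2) -> count=0 queue=[] holders={T2,T3,T5,T7}
Step 9: wait(T1) -> count=0 queue=[T1] holders={T2,T3,T5,T7}
Final holders: T2,T3,T5,T7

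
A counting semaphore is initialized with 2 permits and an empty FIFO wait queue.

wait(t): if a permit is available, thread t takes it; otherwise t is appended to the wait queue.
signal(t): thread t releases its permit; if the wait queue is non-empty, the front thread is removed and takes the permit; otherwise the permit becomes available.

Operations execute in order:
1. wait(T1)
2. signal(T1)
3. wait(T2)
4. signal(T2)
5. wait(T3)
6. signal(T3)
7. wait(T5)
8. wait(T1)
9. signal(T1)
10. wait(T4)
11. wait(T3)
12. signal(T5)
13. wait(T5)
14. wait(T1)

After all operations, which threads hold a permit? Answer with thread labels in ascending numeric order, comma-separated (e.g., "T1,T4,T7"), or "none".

Step 1: wait(T1) -> count=1 queue=[] holders={T1}
Step 2: signal(T1) -> count=2 queue=[] holders={none}
Step 3: wait(T2) -> count=1 queue=[] holders={T2}
Step 4: signal(T2) -> count=2 queue=[] holders={none}
Step 5: wait(T3) -> count=1 queue=[] holders={T3}
Step 6: signal(T3) -> count=2 queue=[] holders={none}
Step 7: wait(T5) -> count=1 queue=[] holders={T5}
Step 8: wait(T1) -> count=0 queue=[] holders={T1,T5}
Step 9: signal(T1) -> count=1 queue=[] holders={T5}
Step 10: wait(T4) -> count=0 queue=[] holders={T4,T5}
Step 11: wait(T3) -> count=0 queue=[T3] holders={T4,T5}
Step 12: signal(T5) -> count=0 queue=[] holders={T3,T4}
Step 13: wait(T5) -> count=0 queue=[T5] holders={T3,T4}
Step 14: wait(T1) -> count=0 queue=[T5,T1] holders={T3,T4}
Final holders: T3,T4

Answer: T3,T4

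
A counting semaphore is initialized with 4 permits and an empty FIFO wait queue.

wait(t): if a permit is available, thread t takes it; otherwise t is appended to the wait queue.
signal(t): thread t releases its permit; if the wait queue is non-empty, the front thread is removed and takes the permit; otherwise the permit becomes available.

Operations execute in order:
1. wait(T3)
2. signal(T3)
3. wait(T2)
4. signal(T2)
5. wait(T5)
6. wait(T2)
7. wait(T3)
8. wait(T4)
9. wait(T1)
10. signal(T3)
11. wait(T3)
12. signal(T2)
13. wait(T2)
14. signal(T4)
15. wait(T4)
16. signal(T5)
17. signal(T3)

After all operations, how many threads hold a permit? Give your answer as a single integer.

Answer: 3

Derivation:
Step 1: wait(T3) -> count=3 queue=[] holders={T3}
Step 2: signal(T3) -> count=4 queue=[] holders={none}
Step 3: wait(T2) -> count=3 queue=[] holders={T2}
Step 4: signal(T2) -> count=4 queue=[] holders={none}
Step 5: wait(T5) -> count=3 queue=[] holders={T5}
Step 6: wait(T2) -> count=2 queue=[] holders={T2,T5}
Step 7: wait(T3) -> count=1 queue=[] holders={T2,T3,T5}
Step 8: wait(T4) -> count=0 queue=[] holders={T2,T3,T4,T5}
Step 9: wait(T1) -> count=0 queue=[T1] holders={T2,T3,T4,T5}
Step 10: signal(T3) -> count=0 queue=[] holders={T1,T2,T4,T5}
Step 11: wait(T3) -> count=0 queue=[T3] holders={T1,T2,T4,T5}
Step 12: signal(T2) -> count=0 queue=[] holders={T1,T3,T4,T5}
Step 13: wait(T2) -> count=0 queue=[T2] holders={T1,T3,T4,T5}
Step 14: signal(T4) -> count=0 queue=[] holders={T1,T2,T3,T5}
Step 15: wait(T4) -> count=0 queue=[T4] holders={T1,T2,T3,T5}
Step 16: signal(T5) -> count=0 queue=[] holders={T1,T2,T3,T4}
Step 17: signal(T3) -> count=1 queue=[] holders={T1,T2,T4}
Final holders: {T1,T2,T4} -> 3 thread(s)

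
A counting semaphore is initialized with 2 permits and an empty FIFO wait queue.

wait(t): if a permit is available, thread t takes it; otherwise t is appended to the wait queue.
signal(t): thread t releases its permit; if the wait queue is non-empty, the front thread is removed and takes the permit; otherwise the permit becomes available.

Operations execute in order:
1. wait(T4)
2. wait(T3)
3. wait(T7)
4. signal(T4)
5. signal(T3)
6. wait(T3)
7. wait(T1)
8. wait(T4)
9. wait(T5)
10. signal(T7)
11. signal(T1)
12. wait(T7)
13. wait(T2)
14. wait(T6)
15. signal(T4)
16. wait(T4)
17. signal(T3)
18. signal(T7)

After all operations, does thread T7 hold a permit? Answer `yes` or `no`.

Answer: no

Derivation:
Step 1: wait(T4) -> count=1 queue=[] holders={T4}
Step 2: wait(T3) -> count=0 queue=[] holders={T3,T4}
Step 3: wait(T7) -> count=0 queue=[T7] holders={T3,T4}
Step 4: signal(T4) -> count=0 queue=[] holders={T3,T7}
Step 5: signal(T3) -> count=1 queue=[] holders={T7}
Step 6: wait(T3) -> count=0 queue=[] holders={T3,T7}
Step 7: wait(T1) -> count=0 queue=[T1] holders={T3,T7}
Step 8: wait(T4) -> count=0 queue=[T1,T4] holders={T3,T7}
Step 9: wait(T5) -> count=0 queue=[T1,T4,T5] holders={T3,T7}
Step 10: signal(T7) -> count=0 queue=[T4,T5] holders={T1,T3}
Step 11: signal(T1) -> count=0 queue=[T5] holders={T3,T4}
Step 12: wait(T7) -> count=0 queue=[T5,T7] holders={T3,T4}
Step 13: wait(T2) -> count=0 queue=[T5,T7,T2] holders={T3,T4}
Step 14: wait(T6) -> count=0 queue=[T5,T7,T2,T6] holders={T3,T4}
Step 15: signal(T4) -> count=0 queue=[T7,T2,T6] holders={T3,T5}
Step 16: wait(T4) -> count=0 queue=[T7,T2,T6,T4] holders={T3,T5}
Step 17: signal(T3) -> count=0 queue=[T2,T6,T4] holders={T5,T7}
Step 18: signal(T7) -> count=0 queue=[T6,T4] holders={T2,T5}
Final holders: {T2,T5} -> T7 not in holders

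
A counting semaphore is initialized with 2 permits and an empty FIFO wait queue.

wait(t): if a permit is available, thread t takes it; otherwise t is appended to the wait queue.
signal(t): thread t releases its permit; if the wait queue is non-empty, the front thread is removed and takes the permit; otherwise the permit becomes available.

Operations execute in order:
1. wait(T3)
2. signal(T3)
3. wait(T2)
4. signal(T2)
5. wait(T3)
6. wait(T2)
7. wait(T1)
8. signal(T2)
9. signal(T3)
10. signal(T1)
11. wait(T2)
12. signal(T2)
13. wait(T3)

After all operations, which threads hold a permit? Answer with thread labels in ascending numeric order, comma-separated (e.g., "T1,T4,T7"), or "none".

Step 1: wait(T3) -> count=1 queue=[] holders={T3}
Step 2: signal(T3) -> count=2 queue=[] holders={none}
Step 3: wait(T2) -> count=1 queue=[] holders={T2}
Step 4: signal(T2) -> count=2 queue=[] holders={none}
Step 5: wait(T3) -> count=1 queue=[] holders={T3}
Step 6: wait(T2) -> count=0 queue=[] holders={T2,T3}
Step 7: wait(T1) -> count=0 queue=[T1] holders={T2,T3}
Step 8: signal(T2) -> count=0 queue=[] holders={T1,T3}
Step 9: signal(T3) -> count=1 queue=[] holders={T1}
Step 10: signal(T1) -> count=2 queue=[] holders={none}
Step 11: wait(T2) -> count=1 queue=[] holders={T2}
Step 12: signal(T2) -> count=2 queue=[] holders={none}
Step 13: wait(T3) -> count=1 queue=[] holders={T3}
Final holders: T3

Answer: T3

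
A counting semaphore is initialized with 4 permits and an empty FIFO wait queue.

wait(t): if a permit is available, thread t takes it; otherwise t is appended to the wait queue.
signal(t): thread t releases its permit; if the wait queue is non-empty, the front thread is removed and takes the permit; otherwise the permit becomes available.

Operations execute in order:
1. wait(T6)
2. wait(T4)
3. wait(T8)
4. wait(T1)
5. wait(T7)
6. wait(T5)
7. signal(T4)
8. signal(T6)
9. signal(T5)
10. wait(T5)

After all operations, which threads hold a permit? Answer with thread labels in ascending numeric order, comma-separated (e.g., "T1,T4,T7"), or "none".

Step 1: wait(T6) -> count=3 queue=[] holders={T6}
Step 2: wait(T4) -> count=2 queue=[] holders={T4,T6}
Step 3: wait(T8) -> count=1 queue=[] holders={T4,T6,T8}
Step 4: wait(T1) -> count=0 queue=[] holders={T1,T4,T6,T8}
Step 5: wait(T7) -> count=0 queue=[T7] holders={T1,T4,T6,T8}
Step 6: wait(T5) -> count=0 queue=[T7,T5] holders={T1,T4,T6,T8}
Step 7: signal(T4) -> count=0 queue=[T5] holders={T1,T6,T7,T8}
Step 8: signal(T6) -> count=0 queue=[] holders={T1,T5,T7,T8}
Step 9: signal(T5) -> count=1 queue=[] holders={T1,T7,T8}
Step 10: wait(T5) -> count=0 queue=[] holders={T1,T5,T7,T8}
Final holders: T1,T5,T7,T8

Answer: T1,T5,T7,T8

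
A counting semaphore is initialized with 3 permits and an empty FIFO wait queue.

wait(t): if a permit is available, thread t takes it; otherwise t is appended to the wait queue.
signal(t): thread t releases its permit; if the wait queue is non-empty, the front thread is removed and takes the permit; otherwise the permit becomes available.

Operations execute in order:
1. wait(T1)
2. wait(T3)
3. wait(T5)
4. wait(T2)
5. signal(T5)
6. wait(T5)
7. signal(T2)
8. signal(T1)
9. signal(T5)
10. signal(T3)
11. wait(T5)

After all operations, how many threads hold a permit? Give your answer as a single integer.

Answer: 1

Derivation:
Step 1: wait(T1) -> count=2 queue=[] holders={T1}
Step 2: wait(T3) -> count=1 queue=[] holders={T1,T3}
Step 3: wait(T5) -> count=0 queue=[] holders={T1,T3,T5}
Step 4: wait(T2) -> count=0 queue=[T2] holders={T1,T3,T5}
Step 5: signal(T5) -> count=0 queue=[] holders={T1,T2,T3}
Step 6: wait(T5) -> count=0 queue=[T5] holders={T1,T2,T3}
Step 7: signal(T2) -> count=0 queue=[] holders={T1,T3,T5}
Step 8: signal(T1) -> count=1 queue=[] holders={T3,T5}
Step 9: signal(T5) -> count=2 queue=[] holders={T3}
Step 10: signal(T3) -> count=3 queue=[] holders={none}
Step 11: wait(T5) -> count=2 queue=[] holders={T5}
Final holders: {T5} -> 1 thread(s)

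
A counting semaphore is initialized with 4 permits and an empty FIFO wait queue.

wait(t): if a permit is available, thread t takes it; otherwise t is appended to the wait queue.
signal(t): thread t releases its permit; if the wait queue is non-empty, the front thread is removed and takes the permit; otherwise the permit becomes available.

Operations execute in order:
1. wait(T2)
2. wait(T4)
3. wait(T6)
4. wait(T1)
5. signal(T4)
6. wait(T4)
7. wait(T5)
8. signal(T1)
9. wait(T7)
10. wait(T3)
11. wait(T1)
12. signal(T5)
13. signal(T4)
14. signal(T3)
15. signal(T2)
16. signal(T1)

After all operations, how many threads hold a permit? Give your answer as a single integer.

Answer: 2

Derivation:
Step 1: wait(T2) -> count=3 queue=[] holders={T2}
Step 2: wait(T4) -> count=2 queue=[] holders={T2,T4}
Step 3: wait(T6) -> count=1 queue=[] holders={T2,T4,T6}
Step 4: wait(T1) -> count=0 queue=[] holders={T1,T2,T4,T6}
Step 5: signal(T4) -> count=1 queue=[] holders={T1,T2,T6}
Step 6: wait(T4) -> count=0 queue=[] holders={T1,T2,T4,T6}
Step 7: wait(T5) -> count=0 queue=[T5] holders={T1,T2,T4,T6}
Step 8: signal(T1) -> count=0 queue=[] holders={T2,T4,T5,T6}
Step 9: wait(T7) -> count=0 queue=[T7] holders={T2,T4,T5,T6}
Step 10: wait(T3) -> count=0 queue=[T7,T3] holders={T2,T4,T5,T6}
Step 11: wait(T1) -> count=0 queue=[T7,T3,T1] holders={T2,T4,T5,T6}
Step 12: signal(T5) -> count=0 queue=[T3,T1] holders={T2,T4,T6,T7}
Step 13: signal(T4) -> count=0 queue=[T1] holders={T2,T3,T6,T7}
Step 14: signal(T3) -> count=0 queue=[] holders={T1,T2,T6,T7}
Step 15: signal(T2) -> count=1 queue=[] holders={T1,T6,T7}
Step 16: signal(T1) -> count=2 queue=[] holders={T6,T7}
Final holders: {T6,T7} -> 2 thread(s)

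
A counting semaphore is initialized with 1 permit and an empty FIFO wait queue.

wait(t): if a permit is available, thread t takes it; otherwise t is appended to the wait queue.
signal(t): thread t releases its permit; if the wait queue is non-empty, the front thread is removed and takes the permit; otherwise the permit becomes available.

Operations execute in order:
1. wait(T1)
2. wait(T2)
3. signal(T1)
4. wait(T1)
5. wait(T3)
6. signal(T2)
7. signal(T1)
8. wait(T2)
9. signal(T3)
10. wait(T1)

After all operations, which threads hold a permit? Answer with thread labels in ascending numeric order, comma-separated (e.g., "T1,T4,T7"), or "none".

Step 1: wait(T1) -> count=0 queue=[] holders={T1}
Step 2: wait(T2) -> count=0 queue=[T2] holders={T1}
Step 3: signal(T1) -> count=0 queue=[] holders={T2}
Step 4: wait(T1) -> count=0 queue=[T1] holders={T2}
Step 5: wait(T3) -> count=0 queue=[T1,T3] holders={T2}
Step 6: signal(T2) -> count=0 queue=[T3] holders={T1}
Step 7: signal(T1) -> count=0 queue=[] holders={T3}
Step 8: wait(T2) -> count=0 queue=[T2] holders={T3}
Step 9: signal(T3) -> count=0 queue=[] holders={T2}
Step 10: wait(T1) -> count=0 queue=[T1] holders={T2}
Final holders: T2

Answer: T2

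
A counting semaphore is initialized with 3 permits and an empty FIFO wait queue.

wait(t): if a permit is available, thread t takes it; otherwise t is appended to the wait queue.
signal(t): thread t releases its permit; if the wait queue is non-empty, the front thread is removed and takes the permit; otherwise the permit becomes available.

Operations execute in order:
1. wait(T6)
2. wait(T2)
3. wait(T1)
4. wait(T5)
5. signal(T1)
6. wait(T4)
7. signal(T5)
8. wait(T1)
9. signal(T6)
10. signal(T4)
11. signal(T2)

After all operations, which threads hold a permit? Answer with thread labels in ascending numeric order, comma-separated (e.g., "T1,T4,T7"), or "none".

Answer: T1

Derivation:
Step 1: wait(T6) -> count=2 queue=[] holders={T6}
Step 2: wait(T2) -> count=1 queue=[] holders={T2,T6}
Step 3: wait(T1) -> count=0 queue=[] holders={T1,T2,T6}
Step 4: wait(T5) -> count=0 queue=[T5] holders={T1,T2,T6}
Step 5: signal(T1) -> count=0 queue=[] holders={T2,T5,T6}
Step 6: wait(T4) -> count=0 queue=[T4] holders={T2,T5,T6}
Step 7: signal(T5) -> count=0 queue=[] holders={T2,T4,T6}
Step 8: wait(T1) -> count=0 queue=[T1] holders={T2,T4,T6}
Step 9: signal(T6) -> count=0 queue=[] holders={T1,T2,T4}
Step 10: signal(T4) -> count=1 queue=[] holders={T1,T2}
Step 11: signal(T2) -> count=2 queue=[] holders={T1}
Final holders: T1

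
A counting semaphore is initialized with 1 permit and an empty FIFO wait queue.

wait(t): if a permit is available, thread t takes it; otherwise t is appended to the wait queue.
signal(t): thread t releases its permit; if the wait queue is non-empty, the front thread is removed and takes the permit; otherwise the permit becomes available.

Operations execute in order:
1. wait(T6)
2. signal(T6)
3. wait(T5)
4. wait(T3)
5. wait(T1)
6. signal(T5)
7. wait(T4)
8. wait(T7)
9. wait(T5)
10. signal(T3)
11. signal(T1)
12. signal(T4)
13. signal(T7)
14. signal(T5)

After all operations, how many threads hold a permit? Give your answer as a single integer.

Answer: 0

Derivation:
Step 1: wait(T6) -> count=0 queue=[] holders={T6}
Step 2: signal(T6) -> count=1 queue=[] holders={none}
Step 3: wait(T5) -> count=0 queue=[] holders={T5}
Step 4: wait(T3) -> count=0 queue=[T3] holders={T5}
Step 5: wait(T1) -> count=0 queue=[T3,T1] holders={T5}
Step 6: signal(T5) -> count=0 queue=[T1] holders={T3}
Step 7: wait(T4) -> count=0 queue=[T1,T4] holders={T3}
Step 8: wait(T7) -> count=0 queue=[T1,T4,T7] holders={T3}
Step 9: wait(T5) -> count=0 queue=[T1,T4,T7,T5] holders={T3}
Step 10: signal(T3) -> count=0 queue=[T4,T7,T5] holders={T1}
Step 11: signal(T1) -> count=0 queue=[T7,T5] holders={T4}
Step 12: signal(T4) -> count=0 queue=[T5] holders={T7}
Step 13: signal(T7) -> count=0 queue=[] holders={T5}
Step 14: signal(T5) -> count=1 queue=[] holders={none}
Final holders: {none} -> 0 thread(s)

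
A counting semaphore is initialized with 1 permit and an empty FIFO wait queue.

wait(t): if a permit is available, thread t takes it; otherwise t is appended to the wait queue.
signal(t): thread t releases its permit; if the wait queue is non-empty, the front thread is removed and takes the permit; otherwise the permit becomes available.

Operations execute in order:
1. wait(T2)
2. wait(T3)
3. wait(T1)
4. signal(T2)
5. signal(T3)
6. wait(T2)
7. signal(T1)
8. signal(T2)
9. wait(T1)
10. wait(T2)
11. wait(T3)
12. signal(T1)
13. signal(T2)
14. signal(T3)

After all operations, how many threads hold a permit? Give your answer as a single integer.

Step 1: wait(T2) -> count=0 queue=[] holders={T2}
Step 2: wait(T3) -> count=0 queue=[T3] holders={T2}
Step 3: wait(T1) -> count=0 queue=[T3,T1] holders={T2}
Step 4: signal(T2) -> count=0 queue=[T1] holders={T3}
Step 5: signal(T3) -> count=0 queue=[] holders={T1}
Step 6: wait(T2) -> count=0 queue=[T2] holders={T1}
Step 7: signal(T1) -> count=0 queue=[] holders={T2}
Step 8: signal(T2) -> count=1 queue=[] holders={none}
Step 9: wait(T1) -> count=0 queue=[] holders={T1}
Step 10: wait(T2) -> count=0 queue=[T2] holders={T1}
Step 11: wait(T3) -> count=0 queue=[T2,T3] holders={T1}
Step 12: signal(T1) -> count=0 queue=[T3] holders={T2}
Step 13: signal(T2) -> count=0 queue=[] holders={T3}
Step 14: signal(T3) -> count=1 queue=[] holders={none}
Final holders: {none} -> 0 thread(s)

Answer: 0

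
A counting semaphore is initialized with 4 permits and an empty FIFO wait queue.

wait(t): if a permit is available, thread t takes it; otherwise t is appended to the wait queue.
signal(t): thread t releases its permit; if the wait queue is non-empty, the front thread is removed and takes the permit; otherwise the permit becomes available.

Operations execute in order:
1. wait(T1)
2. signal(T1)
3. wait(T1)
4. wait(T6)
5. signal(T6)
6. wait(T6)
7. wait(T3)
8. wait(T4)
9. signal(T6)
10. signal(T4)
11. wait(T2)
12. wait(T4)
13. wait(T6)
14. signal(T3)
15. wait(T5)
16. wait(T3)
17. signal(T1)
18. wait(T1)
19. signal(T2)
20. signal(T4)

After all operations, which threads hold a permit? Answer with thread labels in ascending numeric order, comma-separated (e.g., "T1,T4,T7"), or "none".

Answer: T1,T3,T5,T6

Derivation:
Step 1: wait(T1) -> count=3 queue=[] holders={T1}
Step 2: signal(T1) -> count=4 queue=[] holders={none}
Step 3: wait(T1) -> count=3 queue=[] holders={T1}
Step 4: wait(T6) -> count=2 queue=[] holders={T1,T6}
Step 5: signal(T6) -> count=3 queue=[] holders={T1}
Step 6: wait(T6) -> count=2 queue=[] holders={T1,T6}
Step 7: wait(T3) -> count=1 queue=[] holders={T1,T3,T6}
Step 8: wait(T4) -> count=0 queue=[] holders={T1,T3,T4,T6}
Step 9: signal(T6) -> count=1 queue=[] holders={T1,T3,T4}
Step 10: signal(T4) -> count=2 queue=[] holders={T1,T3}
Step 11: wait(T2) -> count=1 queue=[] holders={T1,T2,T3}
Step 12: wait(T4) -> count=0 queue=[] holders={T1,T2,T3,T4}
Step 13: wait(T6) -> count=0 queue=[T6] holders={T1,T2,T3,T4}
Step 14: signal(T3) -> count=0 queue=[] holders={T1,T2,T4,T6}
Step 15: wait(T5) -> count=0 queue=[T5] holders={T1,T2,T4,T6}
Step 16: wait(T3) -> count=0 queue=[T5,T3] holders={T1,T2,T4,T6}
Step 17: signal(T1) -> count=0 queue=[T3] holders={T2,T4,T5,T6}
Step 18: wait(T1) -> count=0 queue=[T3,T1] holders={T2,T4,T5,T6}
Step 19: signal(T2) -> count=0 queue=[T1] holders={T3,T4,T5,T6}
Step 20: signal(T4) -> count=0 queue=[] holders={T1,T3,T5,T6}
Final holders: T1,T3,T5,T6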